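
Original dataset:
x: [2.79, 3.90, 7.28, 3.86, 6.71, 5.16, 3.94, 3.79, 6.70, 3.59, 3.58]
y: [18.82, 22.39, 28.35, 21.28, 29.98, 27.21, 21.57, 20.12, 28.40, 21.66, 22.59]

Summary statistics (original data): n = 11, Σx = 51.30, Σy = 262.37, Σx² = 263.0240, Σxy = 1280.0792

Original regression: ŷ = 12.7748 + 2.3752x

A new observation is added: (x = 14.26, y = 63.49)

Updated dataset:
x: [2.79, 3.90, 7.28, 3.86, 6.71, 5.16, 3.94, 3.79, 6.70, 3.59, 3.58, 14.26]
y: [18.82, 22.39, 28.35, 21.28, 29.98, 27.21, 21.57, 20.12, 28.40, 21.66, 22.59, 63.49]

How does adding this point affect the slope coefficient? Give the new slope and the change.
New slope β₁ = 3.7447 versus 2.3752 before: a change of +1.3695 (+57.7%).

The new point has HIGH LEVERAGE: x = 14.26 is far from the original mean x̄ = 51.30/11 ≈ 4.66 (original range [2.79, 7.28]).

Step 1: Update the sums with the new point (n goes from 11 to 12)
Σx  = 51.30 + 14.26 = 65.56
Σy  = 262.37 + 63.49 = 325.86
Σx² = 263.0240 + 14.26² = 263.0240 + 203.3476 = 466.3716
Σxy = 1280.0792 + 14.26×63.49 = 1280.0792 + 905.3674 = 2185.4466

Step 2: Recompute the slope with b₁ = (nΣxy − ΣxΣy) / (nΣx² − (Σx)²)
Numerator   = 12×2185.4466 − 65.56×325.86 = 26225.3592 − 21363.3816 = 4861.9776
Denominator = 12×466.3716 − 65.56² = 5596.4592 − 4298.1136 = 1298.3456
b₁(new) = 4861.9776 / 1298.3456 = 3.7447

(Same formula on the original sums: (11×1280.0792 − 51.30×262.37) / (11×263.0240 − 51.30²) = 621.2902 / 261.5740 = 2.3752, matching the given fit.)

Step 3: Change in slope
Δβ₁ = 3.7447 − 2.3752 = +1.3695
Relative change = +1.3695 / 2.3752 × 100% = +57.7%
→ the slope increases when the point is added.

Because the point sits above the extension of the original line at a high-leverage x, it tilts the fit up.
In practice: examine leverage (hᵢ) and Cook's distance rather than deleting it automatically.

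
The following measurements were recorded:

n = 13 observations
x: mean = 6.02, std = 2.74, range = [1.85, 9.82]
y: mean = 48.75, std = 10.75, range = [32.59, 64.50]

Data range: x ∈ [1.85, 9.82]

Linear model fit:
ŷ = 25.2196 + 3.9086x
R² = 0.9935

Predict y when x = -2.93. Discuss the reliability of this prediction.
ŷ = 13.7674 (extrapolation — x = -2.93 lies outside [1.85, 9.82], so reliability is low).

Prediction calculation:
ŷ = 25.2196 + 3.9086 × (-2.93)
ŷ = 13.7674

Reliability:
- Data range: x ∈ [1.85, 9.82]
- Prediction point: x = -2.93 is 4.78 units below the observed range → this is EXTRAPOLATION, not interpolation

Why that matters here:
- R² describes fit only over the sampled x values; it says nothing about behaviour beyond them
- The linear relationship may not hold outside the observed range
- There are no observations near this x to validate the fitted line there

A defensible statement: 'if the linear trend continued to x = -2.93, y would be about 13.7674' — the premise is untested.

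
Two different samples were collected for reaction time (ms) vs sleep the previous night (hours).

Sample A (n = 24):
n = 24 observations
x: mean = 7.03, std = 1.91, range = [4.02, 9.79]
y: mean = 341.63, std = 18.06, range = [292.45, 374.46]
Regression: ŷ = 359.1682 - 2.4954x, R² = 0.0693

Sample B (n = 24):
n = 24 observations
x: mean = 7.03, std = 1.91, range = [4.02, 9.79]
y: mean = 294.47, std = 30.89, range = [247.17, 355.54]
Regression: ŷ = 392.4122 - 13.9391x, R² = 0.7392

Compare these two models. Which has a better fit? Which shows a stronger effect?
Model B has the better fit (R² = 0.7392 vs 0.0693). Model B shows the stronger effect (|β₁| = 13.9391 vs 2.4954).

Model Comparison:

Fit — compare R²:
- Model A: R² = 0.0693 → 6.93% of variance in reaction time explained
- Model B: R² = 0.7392 → 73.92% of variance in reaction time explained
- 0.7392 > 0.0693 → Model B has the better fit

Strength of effect — compare |β₁|:
- Model A: β₁ = -2.4954 → predicted reaction time falls 2.4954 ms per additional hour of sleep
- Model B: β₁ = -13.9391 → predicted reaction time falls 13.9391 ms per additional hour of sleep
- |-2.4954| < |-13.9391| → Model B shows the stronger marginal effect

Notes:
- A steeper slope doesn't make a better model if the scatter around the line is large.
- The two samples could reflect different populations, time periods, or measurement quality.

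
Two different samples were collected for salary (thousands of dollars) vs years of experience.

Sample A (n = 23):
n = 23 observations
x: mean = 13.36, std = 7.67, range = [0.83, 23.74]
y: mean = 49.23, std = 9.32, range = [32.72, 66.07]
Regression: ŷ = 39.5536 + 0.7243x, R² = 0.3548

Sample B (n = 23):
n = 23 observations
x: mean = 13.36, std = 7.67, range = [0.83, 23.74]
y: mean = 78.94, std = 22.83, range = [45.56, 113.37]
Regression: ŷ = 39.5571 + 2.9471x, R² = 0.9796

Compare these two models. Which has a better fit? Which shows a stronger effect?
Model B has the better fit (R² = 0.9796 vs 0.3548). Model B shows the stronger effect (|β₁| = 2.9471 vs 0.7243).

Model Comparison:

Which explains more variance? (R²)
- Model A: R² = 0.3548 → 35.48% of variance in salary explained
- Model B: R² = 0.9796 → 97.96% of variance in salary explained
- 0.9796 > 0.3548 → Model B has the better fit

Effect size (slope magnitude):
- Model A: β₁ = 0.7243 → predicted salary rises 0.7243 thousand dollars per additional year of experience
- Model B: β₁ = 2.9471 → predicted salary rises 2.9471 thousand dollars per additional year of experience
- |0.7243| < |2.9471| → Model B shows the stronger marginal effect

Notes:
- The two samples could reflect different populations, time periods, or measurement quality.
- R² measures how tightly points cluster around the line; β₁ measures how steep the line is — they answer different questions.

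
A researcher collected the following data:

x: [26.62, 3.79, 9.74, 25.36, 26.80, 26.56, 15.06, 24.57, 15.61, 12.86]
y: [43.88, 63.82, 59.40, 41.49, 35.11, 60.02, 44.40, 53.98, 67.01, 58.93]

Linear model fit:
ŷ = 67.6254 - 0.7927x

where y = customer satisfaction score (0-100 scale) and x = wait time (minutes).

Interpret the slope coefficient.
For each additional minute of wait time, predicted satisfaction score decreases by approximately 0.7927 points.

β₁ = -0.7927 is the change in predicted satisfaction score (points) per additional minute of wait time.

Interpretation:
- Wait time up by 1 minute → predicted satisfaction score decreases by 0.7927 points
- This is a linear approximation: the same per-unit change is assumed across the whole observed x range
- The slope describes association in these data, not necessarily a causal effect

The intercept β₀ = 67.6254 is the predicted satisfaction score when wait time = 0; since the smallest observed x is 3.79, this is an extrapolation and mainly anchors the line.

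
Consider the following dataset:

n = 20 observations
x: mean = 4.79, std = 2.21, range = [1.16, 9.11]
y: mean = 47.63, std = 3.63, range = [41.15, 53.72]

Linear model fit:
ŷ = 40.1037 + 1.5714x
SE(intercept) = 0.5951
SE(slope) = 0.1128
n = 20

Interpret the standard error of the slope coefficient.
SE(slope) = 0.1128 measures the uncertainty in the estimated slope. The coefficient is estimated precisely (SE/|β̂₁| = 7.2%).

SE(β̂₁) = 0.1128 says: if we drew many samples of n = 20 from the same population and refit each time, the fitted slopes would scatter with a standard deviation of roughly 0.1128 around the true β₁.

Relative precision:
- SE / |β̂₁| = 0.1128 / 1.5714 = 7.2%
- Rule of thumb (under 20%: precise; 20% to under 50%: moderately precise; 50% or more: imprecise) → precise

Rough 95% range (±2 SE): 1.5714 ± 0.2256 → (1.3458, 1.7970).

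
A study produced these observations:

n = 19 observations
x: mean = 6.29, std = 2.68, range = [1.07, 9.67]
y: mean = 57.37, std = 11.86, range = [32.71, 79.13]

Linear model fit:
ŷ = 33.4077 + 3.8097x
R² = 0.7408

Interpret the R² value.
About 74.08% of the variability in y is accounted for by the regression on x (R² = 0.7408) — a strong linear fit.

R² (coefficient of determination) measures the proportion of variance in y explained by the regression model.

Here R² = 0.7408:
- Explained: 74.08% of the variation in y
- Unexplained (residual): 100% − 74.08% = 25.92%
- Rule of thumb (below 0.3 weak; 0.3 to below 0.7 moderate; 0.7 and above strong) → strong

Note: R² never decreases when predictors are added, so it should not be used alone to compare models of different size.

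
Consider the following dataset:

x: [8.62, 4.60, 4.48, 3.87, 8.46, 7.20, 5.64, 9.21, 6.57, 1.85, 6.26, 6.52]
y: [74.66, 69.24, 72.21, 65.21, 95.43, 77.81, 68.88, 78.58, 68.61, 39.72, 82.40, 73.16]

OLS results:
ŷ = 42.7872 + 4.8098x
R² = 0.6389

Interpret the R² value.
The model explains 63.89% of the variance in y (R² = 0.6389), leaving 36.11% unexplained; the fit is moderate.

R² = 1 − SS_res/SS_tot compares the residual scatter to the total scatter of y about its mean.

Here R² = 0.6389:
- Explained: 63.89% of the variation in y
- Unexplained (residual): 100% − 63.89% = 36.11%
- Rule of thumb (below 0.3 weak; 0.3 to below 0.7 moderate; 0.7 and above strong) → moderate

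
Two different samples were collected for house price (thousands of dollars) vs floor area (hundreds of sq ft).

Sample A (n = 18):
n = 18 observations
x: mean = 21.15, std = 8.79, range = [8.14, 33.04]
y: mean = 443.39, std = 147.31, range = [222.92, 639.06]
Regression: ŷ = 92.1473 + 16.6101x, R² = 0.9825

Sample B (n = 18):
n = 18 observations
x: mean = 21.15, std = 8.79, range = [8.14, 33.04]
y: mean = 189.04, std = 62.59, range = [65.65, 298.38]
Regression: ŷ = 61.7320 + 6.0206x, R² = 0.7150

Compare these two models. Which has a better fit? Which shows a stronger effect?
Model A has the better fit (R² = 0.9825 vs 0.7150). Model A shows the stronger effect (|β₁| = 16.6101 vs 6.0206).

Model Comparison:

Fit — compare R²:
- Model A: R² = 0.9825 → 98.25% of variance in house price explained
- Model B: R² = 0.7150 → 71.50% of variance in house price explained
- 0.9825 > 0.7150 → Model A has the better fit

Which has the larger per-hundred sq ft effect? (|β₁|)
- Model A: β₁ = 16.6101 → predicted house price rises 16.6101 thousand dollars per additional hundred sq ft of floor area
- Model B: β₁ = 6.0206 → predicted house price rises 6.0206 thousand dollars per additional hundred sq ft of floor area
- |16.6101| > |6.0206| → Model A shows the stronger marginal effect

Note: R² measures how tightly points cluster around the line; β₁ measures how steep the line is — they answer different questions.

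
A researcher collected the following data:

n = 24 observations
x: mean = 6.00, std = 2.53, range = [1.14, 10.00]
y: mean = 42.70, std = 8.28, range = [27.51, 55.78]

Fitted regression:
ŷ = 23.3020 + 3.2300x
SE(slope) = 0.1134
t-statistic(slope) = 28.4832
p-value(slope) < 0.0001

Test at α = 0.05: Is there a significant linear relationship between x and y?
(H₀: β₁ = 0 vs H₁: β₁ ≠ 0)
Reject H₀: p-value < 0.0001 < α = 0.05. The linear relationship is significant at the 5% level.

Hypothesis test for the slope coefficient:

H₀: β₁ = 0 (no linear relationship)
H₁: β₁ ≠ 0 (linear relationship exists)

Test statistic: t = β̂₁ / SE(β̂₁) = 3.2300 / 0.1134 = 28.4832

p < 0.0001: how often a slope estimate this far from 0 (in SE units) would arise by chance if β₁ were truly 0.

Decision rule: reject H₀ if p-value < α.
p-value < 0.0001 < α = 0.05 → reject H₀.

There is sufficient evidence at the 5% significance level to conclude that a linear relationship exists between x and y.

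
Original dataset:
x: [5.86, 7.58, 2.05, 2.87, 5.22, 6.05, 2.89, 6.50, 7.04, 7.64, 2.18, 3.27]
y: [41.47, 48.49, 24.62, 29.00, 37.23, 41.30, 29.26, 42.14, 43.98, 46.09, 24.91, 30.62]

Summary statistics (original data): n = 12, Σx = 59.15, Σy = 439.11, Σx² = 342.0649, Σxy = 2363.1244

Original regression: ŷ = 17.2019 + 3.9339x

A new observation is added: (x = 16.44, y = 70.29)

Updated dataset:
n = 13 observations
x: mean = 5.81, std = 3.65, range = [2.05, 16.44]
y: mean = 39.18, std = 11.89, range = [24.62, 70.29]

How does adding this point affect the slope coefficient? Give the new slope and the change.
New slope β₁ = 3.2216 versus 3.9339 before: a change of -0.7123 (-18.1%).

The new point has HIGH LEVERAGE: x = 16.44 is far from the original mean x̄ = 59.15/12 ≈ 4.93 (original range [2.05, 7.64]).

Step 1: Update the sums with the new point (n goes from 12 to 13)
Σx  = 59.15 + 16.44 = 75.59
Σy  = 439.11 + 70.29 = 509.40
Σx² = 342.0649 + 16.44² = 342.0649 + 270.2736 = 612.3385
Σxy = 2363.1244 + 16.44×70.29 = 2363.1244 + 1155.5676 = 3518.6920

Step 2: Recompute the slope with b₁ = (nΣxy − ΣxΣy) / (nΣx² − (Σx)²)
Numerator   = 13×3518.6920 − 75.59×509.40 = 45742.9960 − 38505.5460 = 7237.4500
Denominator = 13×612.3385 − 75.59² = 7960.4005 − 5713.8481 = 2246.5524
b₁(new) = 7237.4500 / 2246.5524 = 3.2216

(Same formula on the original sums: (12×2363.1244 − 59.15×439.11) / (12×342.0649 − 59.15²) = 2384.1363 / 606.0563 = 3.9339, matching the given fit.)

Step 3: Change in slope
Δβ₁ = 3.2216 − 3.9339 = -0.7123
Relative change = -0.7123 / 3.9339 × 100% = -18.1%
→ the slope decreases when the point is added.

Because the point sits below the extension of the original line at a high-leverage x, it tilts the fit down.
In practice: examine leverage (hᵢ) and Cook's distance rather than deleting it automatically.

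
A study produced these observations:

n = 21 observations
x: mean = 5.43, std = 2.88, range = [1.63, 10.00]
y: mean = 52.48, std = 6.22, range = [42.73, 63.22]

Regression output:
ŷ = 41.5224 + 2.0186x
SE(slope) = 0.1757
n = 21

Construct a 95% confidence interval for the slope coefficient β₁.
The 95% CI for β₁ is (1.6509, 2.3863)

Confidence interval for the slope:

The 95% CI for β₁ is: β̂₁ ± t*(α/2, n-2) × SE(β̂₁)

Step 1: Find critical t-value
- Confidence level = 0.95
- Degrees of freedom = n - 2 = 21 - 2 = 19
- t*(α/2, 19) = 2.0930

Step 2: Calculate margin of error
Margin = 2.0930 × 0.1757 = 0.3677

Step 3: Construct interval
CI = 2.0186 ± 0.3677
CI = (1.6509, 2.3863)

Interpretation: each one-unit increase in x is associated with a change in mean y of between 1.6509 and 2.3863, with 95% confidence.
Both endpoints are positive, so the data support a genuinely positive slope at this confidence level.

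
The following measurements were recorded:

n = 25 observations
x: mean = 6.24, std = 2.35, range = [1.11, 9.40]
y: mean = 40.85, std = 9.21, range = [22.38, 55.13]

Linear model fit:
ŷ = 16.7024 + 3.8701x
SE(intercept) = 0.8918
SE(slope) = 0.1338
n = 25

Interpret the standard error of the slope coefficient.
The slope 3.8701 is pinned down to within about ±0.1338 (one SE) by these data — relative uncertainty 3.5%, i.e. precise.

SE(β̂₁) = s / √Sxx, where s is the residual standard deviation and Sxx = Σ(x − x̄)². It is the yardstick for how far β̂₁ = 3.8701 could plausibly be from the true slope.

Relative precision:
- SE / |β̂₁| = 0.1338 / 3.8701 = 3.5%
- Rule of thumb (under 20%: precise; 20% to under 50%: moderately precise; 50% or more: imprecise) → precise

Rough 95% range (±2 SE): 3.8701 ± 0.2676 → (3.6025, 4.1377).

What drives SE(β̂₁): wider spread of x values → smaller SE; larger n (here n = 25) → smaller SE.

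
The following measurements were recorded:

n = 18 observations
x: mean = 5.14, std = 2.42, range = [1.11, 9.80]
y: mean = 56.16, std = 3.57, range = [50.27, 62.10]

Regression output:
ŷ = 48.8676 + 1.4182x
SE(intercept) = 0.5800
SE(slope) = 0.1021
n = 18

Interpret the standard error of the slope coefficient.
SE(β̂₁) = 0.1021 is the estimated standard deviation of the slope estimate across repeated samples; relative to β̂₁ = 1.4182 that is 7.2%, a precise estimate.

SE(β̂₁) = 0.1021 says: if we drew many samples of n = 18 from the same population and refit each time, the fitted slopes would scatter with a standard deviation of roughly 0.1021 around the true β₁.

Relative precision:
- SE / |β̂₁| = 0.1021 / 1.4182 = 7.2%
- Rule of thumb (under 20%: precise; 20% to under 50%: moderately precise; 50% or more: imprecise) → precise

Link to interval estimation: a confidence interval for β₁ is β̂₁ ± t* × 0.1021, so SE sets the half-width per unit of t*.

What drives SE(β̂₁): more residual scatter → larger SE; larger n (here n = 18) → smaller SE; wider spread of x values → smaller SE.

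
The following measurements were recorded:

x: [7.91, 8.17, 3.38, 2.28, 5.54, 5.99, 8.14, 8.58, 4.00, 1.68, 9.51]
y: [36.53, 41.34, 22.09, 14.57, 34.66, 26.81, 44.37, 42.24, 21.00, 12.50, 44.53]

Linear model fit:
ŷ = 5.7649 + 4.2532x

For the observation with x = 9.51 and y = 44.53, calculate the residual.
Residual = -1.6828

The residual is the difference between the actual value and the predicted value:

Residual = y - ŷ

Step 1: Calculate predicted value
ŷ = 5.7649 + 4.2532 × 9.51
ŷ = 46.2128

Step 2: Calculate residual
Residual = 44.53 - 46.2128
Residual = -1.6828

Interpretation: the model overestimates the actual value by 1.6828 at this point (negative residual → observation lies below the fitted line).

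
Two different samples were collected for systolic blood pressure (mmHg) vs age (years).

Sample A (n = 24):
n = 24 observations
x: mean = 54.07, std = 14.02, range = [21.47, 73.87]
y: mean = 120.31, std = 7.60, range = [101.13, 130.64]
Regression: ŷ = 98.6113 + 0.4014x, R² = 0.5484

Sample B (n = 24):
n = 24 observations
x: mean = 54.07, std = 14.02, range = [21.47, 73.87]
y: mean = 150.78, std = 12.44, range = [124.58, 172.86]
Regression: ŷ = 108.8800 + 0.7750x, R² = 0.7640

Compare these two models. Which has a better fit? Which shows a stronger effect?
Model B has the better fit (R² = 0.7640 vs 0.5484). Model B shows the stronger effect (|β₁| = 0.7750 vs 0.4014).

Model Comparison:

Goodness of fit (R²):
- Model A: R² = 0.5484 → 54.84% of variance in blood pressure explained
- Model B: R² = 0.7640 → 76.40% of variance in blood pressure explained
- 0.7640 > 0.5484 → Model B has the better fit

Which has the larger per-year effect? (|β₁|)
- Model A: β₁ = 0.4014 → predicted blood pressure rises 0.4014 mmHg per additional year of age
- Model B: β₁ = 0.7750 → predicted blood pressure rises 0.7750 mmHg per additional year of age
- |0.4014| < |0.7750| → Model B shows the stronger marginal effect

Note: A steeper slope doesn't make a better model if the scatter around the line is large.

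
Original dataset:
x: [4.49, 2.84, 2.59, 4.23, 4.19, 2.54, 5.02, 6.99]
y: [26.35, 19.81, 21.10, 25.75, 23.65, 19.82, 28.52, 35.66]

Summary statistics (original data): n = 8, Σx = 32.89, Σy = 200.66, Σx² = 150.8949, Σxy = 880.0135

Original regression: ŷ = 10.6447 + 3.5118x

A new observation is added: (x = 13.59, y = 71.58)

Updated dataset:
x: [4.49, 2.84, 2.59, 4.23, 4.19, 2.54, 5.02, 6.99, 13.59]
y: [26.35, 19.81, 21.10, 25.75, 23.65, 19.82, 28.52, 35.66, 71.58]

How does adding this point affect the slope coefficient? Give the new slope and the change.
The slope changes from 3.5118 to 4.6768 (change of +1.1650, or +33.2%).

x = 13.59 lies well outside the original x-range [2.54, 6.99] (x̄ ≈ 4.11), so this observation has high leverage and can move the slope substantially.

Step 1: Update the sums with the new point (n goes from 8 to 9)
Σx  = 32.89 + 13.59 = 46.48
Σy  = 200.66 + 71.58 = 272.24
Σx² = 150.8949 + 13.59² = 150.8949 + 184.6881 = 335.5830
Σxy = 880.0135 + 13.59×71.58 = 880.0135 + 972.7722 = 1852.7857

Step 2: Recompute the slope with b₁ = (nΣxy − ΣxΣy) / (nΣx² − (Σx)²)
Numerator   = 9×1852.7857 − 46.48×272.24 = 16675.0713 − 12653.7152 = 4021.3561
Denominator = 9×335.5830 − 46.48² = 3020.2470 − 2160.3904 = 859.8566
b₁(new) = 4021.3561 / 859.8566 = 4.6768

(Same formula on the original sums: (8×880.0135 − 32.89×200.66) / (8×150.8949 − 32.89²) = 440.4006 / 125.4071 = 3.5118, matching the given fit.)

Step 3: Change in slope
Δβ₁ = 4.6768 − 3.5118 = +1.1650
Relative change = +1.1650 / 3.5118 × 100% = +33.2%
→ the slope increases when the point is added.

Because the point sits above the extension of the original line at a high-leverage x, it tilts the fit up.
In practice: examine leverage (hᵢ) and Cook's distance rather than deleting it automatically.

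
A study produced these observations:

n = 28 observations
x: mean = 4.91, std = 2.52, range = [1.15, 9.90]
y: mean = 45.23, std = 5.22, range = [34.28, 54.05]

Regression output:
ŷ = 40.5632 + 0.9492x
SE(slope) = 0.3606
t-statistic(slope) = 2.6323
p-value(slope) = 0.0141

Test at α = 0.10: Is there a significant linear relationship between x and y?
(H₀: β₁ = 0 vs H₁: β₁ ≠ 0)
p-value = 0.0141 < α = 0.10, so we reject H₀. The relationship is significant.

Hypothesis test for the slope coefficient:

H₀: β₁ = 0 (no linear relationship)
H₁: β₁ ≠ 0 (linear relationship exists)

Test statistic: t = β̂₁ / SE(β̂₁) = 0.9492 / 0.3606 = 2.6323

The p-value (0.0141) is the probability, under H₀, of a t-statistic at least as extreme as |t| = 2.6323 (two-sided, df = n − 2 = 26).

Decision rule: reject H₀ if p-value < α.
p-value = 0.0141 < α = 0.10 → reject H₀.

Conclusion: the linear association between x and y is significant at the 10% level.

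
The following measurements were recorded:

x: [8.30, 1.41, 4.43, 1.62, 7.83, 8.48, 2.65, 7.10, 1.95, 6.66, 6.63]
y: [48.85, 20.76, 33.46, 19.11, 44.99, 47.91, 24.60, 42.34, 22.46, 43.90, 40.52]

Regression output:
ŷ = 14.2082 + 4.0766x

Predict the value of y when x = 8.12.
ŷ = 47.3102

To predict y for x = 8.12, substitute into the regression equation:

ŷ = 14.2082 + 4.0766 × 8.12
ŷ = 14.2082 + 33.1020
ŷ = 47.3102

This is a point prediction; actual observations scatter around it by roughly the residual standard deviation.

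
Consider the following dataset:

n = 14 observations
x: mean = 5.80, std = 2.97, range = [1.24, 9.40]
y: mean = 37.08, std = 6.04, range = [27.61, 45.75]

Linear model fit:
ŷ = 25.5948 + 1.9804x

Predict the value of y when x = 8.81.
ŷ = 43.0421

Plug x = 8.81 into the fitted line:

ŷ = 25.5948 + 1.9804 × 8.81
ŷ = 25.5948 + 17.4473
ŷ = 43.0421

This is a point prediction; actual observations scatter around it by roughly the residual standard deviation.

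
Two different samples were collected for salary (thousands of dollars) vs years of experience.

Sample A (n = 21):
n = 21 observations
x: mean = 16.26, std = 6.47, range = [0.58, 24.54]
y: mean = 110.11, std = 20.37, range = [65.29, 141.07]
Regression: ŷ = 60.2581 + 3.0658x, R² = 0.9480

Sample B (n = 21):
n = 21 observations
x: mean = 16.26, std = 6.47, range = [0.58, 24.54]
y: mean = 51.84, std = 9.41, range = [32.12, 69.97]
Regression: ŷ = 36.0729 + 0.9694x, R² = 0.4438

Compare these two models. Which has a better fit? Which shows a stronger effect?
Model A has the better fit (R² = 0.9480 vs 0.4438). Model A shows the stronger effect (|β₁| = 3.0658 vs 0.9694).

Model Comparison:

Goodness of fit (R²):
- Model A: R² = 0.9480 → 94.80% of variance in salary explained
- Model B: R² = 0.4438 → 44.38% of variance in salary explained
- 0.9480 > 0.4438 → Model A has the better fit

Effect size (slope magnitude):
- Model A: β₁ = 3.0658 → predicted salary rises 3.0658 thousand dollars per additional year of experience
- Model B: β₁ = 0.9694 → predicted salary rises 0.9694 thousand dollars per additional year of experience
- |3.0658| > |0.9694| → Model A shows the stronger marginal effect

Note: A steeper slope doesn't make a better model if the scatter around the line is large.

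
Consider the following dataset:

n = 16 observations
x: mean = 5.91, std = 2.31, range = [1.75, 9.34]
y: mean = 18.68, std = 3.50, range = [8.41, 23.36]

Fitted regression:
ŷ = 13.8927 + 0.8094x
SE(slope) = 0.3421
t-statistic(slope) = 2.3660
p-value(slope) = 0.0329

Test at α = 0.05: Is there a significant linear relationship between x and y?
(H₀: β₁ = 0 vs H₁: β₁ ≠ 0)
p-value = 0.0329 < α = 0.05, so we reject H₀. The relationship is significant.

Hypothesis test for the slope coefficient:

H₀: β₁ = 0 (no linear relationship)
H₁: β₁ ≠ 0 (linear relationship exists)

Test statistic: t = β̂₁ / SE(β̂₁) = 0.8094 / 0.3421 = 2.3660

The p-value (0.0329) is the probability, under H₀, of a t-statistic at least as extreme as |t| = 2.3660 (two-sided, df = n − 2 = 14).

Decision rule: reject H₀ if p-value < α.
p-value = 0.0329 < α = 0.05 → reject H₀.

Conclusion: the linear association between x and y is significant at the 5% level.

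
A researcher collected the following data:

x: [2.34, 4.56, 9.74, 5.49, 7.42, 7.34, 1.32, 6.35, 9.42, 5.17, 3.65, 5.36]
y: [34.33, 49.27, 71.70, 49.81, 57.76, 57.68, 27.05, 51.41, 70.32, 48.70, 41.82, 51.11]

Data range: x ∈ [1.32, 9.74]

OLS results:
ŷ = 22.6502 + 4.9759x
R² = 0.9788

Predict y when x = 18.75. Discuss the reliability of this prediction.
ŷ = 115.9483 (extrapolation — x = 18.75 lies outside [1.32, 9.74], so reliability is low).

Prediction calculation:
ŷ = 22.6502 + 4.9759 × 18.75
ŷ = 115.9483

Reliability:
- Data range: x ∈ [1.32, 9.74]
- Prediction point: x = 18.75 is 9.01 units above the observed range → this is EXTRAPOLATION, not interpolation

Why that matters here:
- The linear relationship may not hold outside the observed range
- The standard error of prediction grows with (x − x̄)², and x = 18.75 is far from x̄ = 5.68

The R² = 0.9788 only validates the fit within [1.32, 9.74]; treat ŷ = 115.9483 with caution.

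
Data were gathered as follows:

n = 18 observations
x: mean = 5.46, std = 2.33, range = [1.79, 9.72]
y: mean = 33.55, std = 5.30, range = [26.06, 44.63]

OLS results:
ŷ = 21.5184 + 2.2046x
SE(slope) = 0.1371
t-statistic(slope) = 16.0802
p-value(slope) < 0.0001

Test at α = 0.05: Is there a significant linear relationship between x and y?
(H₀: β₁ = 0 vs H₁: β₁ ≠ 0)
p-value < 0.0001 < α = 0.05, so we reject H₀. The relationship is significant.

Hypothesis test for the slope coefficient:

H₀: β₁ = 0 (no linear relationship)
H₁: β₁ ≠ 0 (linear relationship exists)

Test statistic: t = β̂₁ / SE(β̂₁) = 2.2046 / 0.1371 = 16.0802

With df = 16, the two-sided p-value for |t| = 16.0802 is <0.0001.

Decision rule: reject H₀ if p-value < α.
p-value < 0.0001 < α = 0.05 → reject H₀.

At α = 0.05 the data do provide convincing evidence of a nonzero slope.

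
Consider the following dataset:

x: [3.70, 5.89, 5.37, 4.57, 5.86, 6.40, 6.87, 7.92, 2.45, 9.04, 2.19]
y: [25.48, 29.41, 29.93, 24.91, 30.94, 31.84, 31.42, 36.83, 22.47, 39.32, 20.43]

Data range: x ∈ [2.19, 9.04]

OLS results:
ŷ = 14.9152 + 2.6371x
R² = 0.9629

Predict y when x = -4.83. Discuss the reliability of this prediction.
The equation gives ŷ = 2.1780; however x = -4.83 is 7.02 units below the observed range, so this extrapolated value should not be trusted.

Prediction calculation:
ŷ = 14.9152 + 2.6371 × (-4.83)
ŷ = 2.1780

Reliability:
- Data range: x ∈ [2.19, 9.04]
- Prediction point: x = -4.83 is 7.02 units below the observed range → this is EXTRAPOLATION, not interpolation

Why that matters here:
- The linear relationship may not hold outside the observed range
- The standard error of prediction grows with (x − x̄)², and x = -4.83 is far from x̄ = 5.48
- R² describes fit only over the sampled x values; it says nothing about behaviour beyond them

A defensible statement: 'if the linear trend continued to x = -4.83, y would be about 2.1780' — the premise is untested.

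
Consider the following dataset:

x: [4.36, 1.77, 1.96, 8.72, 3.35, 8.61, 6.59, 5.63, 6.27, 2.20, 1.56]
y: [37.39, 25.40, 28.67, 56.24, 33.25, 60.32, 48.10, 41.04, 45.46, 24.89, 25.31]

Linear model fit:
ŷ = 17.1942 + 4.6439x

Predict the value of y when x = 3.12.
ŷ = 31.6832

x = 3.12 lies inside the observed range [1.56, 8.72], so the fitted equation applies directly:

ŷ = 17.1942 + 4.6439 × 3.12
ŷ = 17.1942 + 14.4890
ŷ = 31.6832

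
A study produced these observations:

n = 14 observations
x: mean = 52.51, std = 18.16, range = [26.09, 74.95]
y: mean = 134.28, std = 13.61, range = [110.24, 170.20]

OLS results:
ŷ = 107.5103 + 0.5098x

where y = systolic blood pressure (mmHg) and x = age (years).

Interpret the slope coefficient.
On average, blood pressure is about 0.5098 mmHg higher for every extra year of age.

β₁ = 0.5098 is the change in predicted blood pressure (mmHg) per additional year of age.

Interpretation:
- Age up by 1 year → predicted blood pressure increases by 0.5098 mmHg
- This is a linear approximation: the same per-unit change is assumed across the whole observed x range
- The sign (+) gives the direction; the magnitude 0.5098 gives the size of the effect per year

(β₀ = 107.5103 is the fitted value at x = 0 and is not part of the slope interpretation.)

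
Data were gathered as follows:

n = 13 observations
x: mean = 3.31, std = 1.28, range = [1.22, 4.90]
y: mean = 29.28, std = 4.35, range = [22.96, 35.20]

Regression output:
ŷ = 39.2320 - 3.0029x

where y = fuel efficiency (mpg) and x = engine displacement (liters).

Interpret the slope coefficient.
On average, fuel efficiency is about 3.0029 mpg lower for every extra liter of engine displacement.

β₁ = -3.0029 is the change in predicted fuel efficiency (mpg) per additional liter of engine displacement.

Interpretation:
- Engine displacement up by 1 liter → predicted fuel efficiency decreases by 3.0029 mpg
- This is a linear approximation: the same per-unit change is assumed across the whole observed x range

(β₀ = 39.2320 is the fitted value at x = 0 and is not part of the slope interpretation.)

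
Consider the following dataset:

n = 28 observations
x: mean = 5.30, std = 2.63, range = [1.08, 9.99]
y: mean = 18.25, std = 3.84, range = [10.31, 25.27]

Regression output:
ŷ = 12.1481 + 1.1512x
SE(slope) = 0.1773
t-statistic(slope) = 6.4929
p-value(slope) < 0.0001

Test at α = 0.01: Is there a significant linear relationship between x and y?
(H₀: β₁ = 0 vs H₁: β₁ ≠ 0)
Since p-value < 0.0001 < α = 0.01, reject H₀ — the slope is significantly different from 0.

Hypothesis test for the slope coefficient:

H₀: β₁ = 0 (no linear relationship)
H₁: β₁ ≠ 0 (linear relationship exists)

Test statistic: t = β̂₁ / SE(β̂₁) = 1.1512 / 0.1773 = 6.4929

With df = 26, the two-sided p-value for |t| = 6.4929 is <0.0001.

Decision rule: reject H₀ if p-value < α.
p-value < 0.0001 < α = 0.01 → reject H₀.

At α = 0.01 the data do provide convincing evidence of a nonzero slope.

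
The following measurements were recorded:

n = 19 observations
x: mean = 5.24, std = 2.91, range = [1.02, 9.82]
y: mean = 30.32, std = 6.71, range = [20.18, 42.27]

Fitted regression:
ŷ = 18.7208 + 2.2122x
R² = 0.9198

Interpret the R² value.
About 91.98% of the variability in y is accounted for by the regression on x (R² = 0.9198) — a strong linear fit.

R² (coefficient of determination) measures the proportion of variance in y explained by the regression model.

Here R² = 0.9198:
- Explained: 91.98% of the variation in y
- Unexplained (residual): 100% − 91.98% = 8.02%
- Rule of thumb (below 0.3 weak; 0.3 to below 0.7 moderate; 0.7 and above strong) → strong

Calculation: R² = 1 − (SS_res / SS_tot), where SS_res is the sum of squared residuals and SS_tot the total sum of squares.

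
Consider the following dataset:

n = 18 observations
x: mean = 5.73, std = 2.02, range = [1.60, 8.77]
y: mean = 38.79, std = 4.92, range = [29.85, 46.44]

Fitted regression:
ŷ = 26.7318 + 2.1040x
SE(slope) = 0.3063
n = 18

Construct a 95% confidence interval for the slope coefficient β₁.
The 95% CI for β₁ is (1.4547, 2.7533)

Confidence interval for the slope:

The 95% CI for β₁ is: β̂₁ ± t*(α/2, n-2) × SE(β̂₁)

Step 1: Find critical t-value
- Confidence level = 0.95
- Degrees of freedom = n - 2 = 18 - 2 = 16
- t*(α/2, 16) = 2.1199

Step 2: Calculate margin of error
Margin = 2.1199 × 0.3063 = 0.6493

Step 3: Construct interval
CI = 2.1040 ± 0.6493
CI = (1.4547, 2.7533)

Interpretation: intervals built this way capture the true β₁ in 95% of repeated samples; here the plausible range for the per-unit effect of x on y is 1.4547 to 2.7533.
Both endpoints are positive, so the data support a genuinely positive slope at this confidence level.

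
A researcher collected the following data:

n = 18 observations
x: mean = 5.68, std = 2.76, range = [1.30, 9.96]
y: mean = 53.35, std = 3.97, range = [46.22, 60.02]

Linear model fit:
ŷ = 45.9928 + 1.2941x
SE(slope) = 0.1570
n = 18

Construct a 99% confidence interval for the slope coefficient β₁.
The 99% CI for β₁ is (0.8355, 1.7527)

Confidence interval for the slope:

The 99% CI for β₁ is: β̂₁ ± t*(α/2, n-2) × SE(β̂₁)

Step 1: Find critical t-value
- Confidence level = 0.99
- Degrees of freedom = n - 2 = 18 - 2 = 16
- t*(α/2, 16) = 2.9208

Step 2: Calculate margin of error
Margin = 2.9208 × 0.1570 = 0.4586

Step 3: Construct interval
CI = 1.2941 ± 0.4586
CI = (0.8355, 1.7527)

Interpretation: each one-unit increase in x is associated with a change in mean y of between 0.8355 and 1.7527, with 99% confidence.
The interval does not include 0, suggesting a significant linear relationship.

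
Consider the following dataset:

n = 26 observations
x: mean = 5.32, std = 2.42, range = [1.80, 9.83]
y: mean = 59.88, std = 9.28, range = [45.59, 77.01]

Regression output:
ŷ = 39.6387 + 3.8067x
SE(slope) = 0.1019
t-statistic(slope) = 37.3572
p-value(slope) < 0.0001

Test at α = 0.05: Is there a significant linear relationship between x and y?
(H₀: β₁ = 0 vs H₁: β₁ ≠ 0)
Reject H₀: p-value < 0.0001 < α = 0.05. The linear relationship is significant at the 5% level.

Hypothesis test for the slope coefficient:

H₀: β₁ = 0 (no linear relationship)
H₁: β₁ ≠ 0 (linear relationship exists)

Test statistic: t = β̂₁ / SE(β̂₁) = 3.8067 / 0.1019 = 37.3572

With df = 24, the two-sided p-value for |t| = 37.3572 is <0.0001.

Decision rule: reject H₀ if p-value < α.
p-value < 0.0001 < α = 0.05 → reject H₀.

There is sufficient evidence at the 5% significance level to conclude that a linear relationship exists between x and y.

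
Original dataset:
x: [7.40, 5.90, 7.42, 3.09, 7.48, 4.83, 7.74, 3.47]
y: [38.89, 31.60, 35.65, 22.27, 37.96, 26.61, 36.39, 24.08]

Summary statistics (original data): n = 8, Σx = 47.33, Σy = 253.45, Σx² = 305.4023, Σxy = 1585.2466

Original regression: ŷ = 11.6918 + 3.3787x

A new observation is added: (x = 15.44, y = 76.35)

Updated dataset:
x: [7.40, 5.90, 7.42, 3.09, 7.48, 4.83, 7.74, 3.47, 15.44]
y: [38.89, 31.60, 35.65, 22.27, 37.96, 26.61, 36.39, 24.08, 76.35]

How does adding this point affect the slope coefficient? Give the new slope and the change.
Adding the point moves β₁ from 3.3787 to 4.3762, i.e. it increases by 0.9975 (+29.5%).

x = 15.44 lies well outside the original x-range [3.09, 7.74] (x̄ ≈ 5.92), so this observation has high leverage and can move the slope substantially.

Step 1: Update the sums with the new point (n goes from 8 to 9)
Σx  = 47.33 + 15.44 = 62.77
Σy  = 253.45 + 76.35 = 329.80
Σx² = 305.4023 + 15.44² = 305.4023 + 238.3936 = 543.7959
Σxy = 1585.2466 + 15.44×76.35 = 1585.2466 + 1178.8440 = 2764.0906

Step 2: Recompute the slope with b₁ = (nΣxy − ΣxΣy) / (nΣx² − (Σx)²)
Numerator   = 9×2764.0906 − 62.77×329.80 = 24876.8154 − 20701.5460 = 4175.2694
Denominator = 9×543.7959 − 62.77² = 4894.1631 − 3940.0729 = 954.0902
b₁(new) = 4175.2694 / 954.0902 = 4.3762

(Same formula on the original sums: (8×1585.2466 − 47.33×253.45) / (8×305.4023 − 47.33²) = 686.1843 / 203.0895 = 3.3787, matching the given fit.)

Step 3: Change in slope
Δβ₁ = 4.3762 − 3.3787 = +0.9975
Relative change = +0.9975 / 3.3787 × 100% = +29.5%
→ the slope increases when the point is added.

Because the point sits above the extension of the original line at a high-leverage x, it tilts the fit up.
In practice: refit with and without it and report both if conclusions differ.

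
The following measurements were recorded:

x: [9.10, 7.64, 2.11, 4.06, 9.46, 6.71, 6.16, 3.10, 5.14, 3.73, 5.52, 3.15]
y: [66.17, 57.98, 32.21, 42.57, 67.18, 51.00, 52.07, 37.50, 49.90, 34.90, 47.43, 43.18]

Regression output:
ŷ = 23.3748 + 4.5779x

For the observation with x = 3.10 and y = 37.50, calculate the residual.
Residual = -0.0663

The residual is the difference between the actual value and the predicted value:

Residual = y - ŷ

Step 1: Calculate predicted value
ŷ = 23.3748 + 4.5779 × 3.10
ŷ = 37.5663

Step 2: Calculate residual
Residual = 37.50 - 37.5663
Residual = -0.0663

Interpretation: the model overestimates the actual value by 0.0663 at this point (negative residual → observation lies below the fitted line).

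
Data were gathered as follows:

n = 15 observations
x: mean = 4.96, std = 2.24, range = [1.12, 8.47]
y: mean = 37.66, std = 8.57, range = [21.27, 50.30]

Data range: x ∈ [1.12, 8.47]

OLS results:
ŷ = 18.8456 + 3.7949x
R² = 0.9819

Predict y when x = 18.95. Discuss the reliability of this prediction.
ŷ = 90.7590, but this is extrapolation (above the data range [1.12, 8.47]) and may be unreliable.

Prediction calculation:
ŷ = 18.8456 + 3.7949 × 18.95
ŷ = 90.7590

Reliability:
- Data range: x ∈ [1.12, 8.47]
- Prediction point: x = 18.95 is 10.48 units above the observed range → this is EXTRAPOLATION, not interpolation

Why that matters here:
- There are no observations near this x to validate the fitted line there
- Real relationships often flatten, saturate, or turn nonlinear at extremes
- The linear relationship may not hold outside the observed range

The R² = 0.9819 only validates the fit within [1.12, 8.47]; treat ŷ = 90.7590 with caution.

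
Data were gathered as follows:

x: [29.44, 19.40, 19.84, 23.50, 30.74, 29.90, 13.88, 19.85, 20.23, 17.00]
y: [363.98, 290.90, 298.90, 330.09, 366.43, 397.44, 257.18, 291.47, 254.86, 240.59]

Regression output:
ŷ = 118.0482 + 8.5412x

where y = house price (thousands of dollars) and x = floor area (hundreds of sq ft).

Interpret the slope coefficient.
On average, house price is about 8.5412 thousand dollars higher for every extra hundred sq ft of floor area.

The slope coefficient β₁ = 8.5412 represents the marginal effect of floor area on house price.

Interpretation:
- Floor area up by 1 hundred sq ft → predicted house price increases by 8.5412 thousand dollars
- The effect is assumed constant over the observed range of x (linearity)

(β₀ = 118.0482 is the fitted value at x = 0 and is not part of the slope interpretation.)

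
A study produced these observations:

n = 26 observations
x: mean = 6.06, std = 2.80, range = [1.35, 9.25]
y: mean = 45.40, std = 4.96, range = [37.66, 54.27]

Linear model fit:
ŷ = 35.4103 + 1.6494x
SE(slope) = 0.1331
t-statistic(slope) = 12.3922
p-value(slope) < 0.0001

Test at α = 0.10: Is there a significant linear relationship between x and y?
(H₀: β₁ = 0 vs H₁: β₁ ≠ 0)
Reject H₀: p-value < 0.0001 < α = 0.10. The linear relationship is significant at the 10% level.

Hypothesis test for the slope coefficient:

H₀: β₁ = 0 (no linear relationship)
H₁: β₁ ≠ 0 (linear relationship exists)

Test statistic: t = β̂₁ / SE(β̂₁) = 1.6494 / 0.1331 = 12.3922

With df = 24, the two-sided p-value for |t| = 12.3922 is <0.0001.

Decision rule: reject H₀ if p-value < α.
p-value < 0.0001 < α = 0.10 → reject H₀.

There is sufficient evidence at the 10% significance level to conclude that a linear relationship exists between x and y.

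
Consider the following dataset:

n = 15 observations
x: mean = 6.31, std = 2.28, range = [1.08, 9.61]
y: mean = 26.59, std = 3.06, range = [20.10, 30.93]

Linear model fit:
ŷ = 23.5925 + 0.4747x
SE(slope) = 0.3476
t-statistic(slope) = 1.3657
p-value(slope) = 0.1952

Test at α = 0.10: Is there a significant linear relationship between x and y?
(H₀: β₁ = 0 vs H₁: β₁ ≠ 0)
Fail to reject H₀: p-value = 0.1952 ≥ α = 0.10. The linear relationship is not significant at the 10% level.

Hypothesis test for the slope coefficient:

H₀: β₁ = 0 (no linear relationship)
H₁: β₁ ≠ 0 (linear relationship exists)

Test statistic: t = β̂₁ / SE(β̂₁) = 0.4747 / 0.3476 = 1.3657

The p-value (0.1952) is the probability, under H₀, of a t-statistic at least as extreme as |t| = 1.3657 (two-sided, df = n − 2 = 13).

Decision rule: reject H₀ if p-value < α.
p-value = 0.1952 ≥ α = 0.10 → fail to reject H₀.

There is not sufficient evidence at the 10% significance level to conclude that a linear relationship exists between x and y.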